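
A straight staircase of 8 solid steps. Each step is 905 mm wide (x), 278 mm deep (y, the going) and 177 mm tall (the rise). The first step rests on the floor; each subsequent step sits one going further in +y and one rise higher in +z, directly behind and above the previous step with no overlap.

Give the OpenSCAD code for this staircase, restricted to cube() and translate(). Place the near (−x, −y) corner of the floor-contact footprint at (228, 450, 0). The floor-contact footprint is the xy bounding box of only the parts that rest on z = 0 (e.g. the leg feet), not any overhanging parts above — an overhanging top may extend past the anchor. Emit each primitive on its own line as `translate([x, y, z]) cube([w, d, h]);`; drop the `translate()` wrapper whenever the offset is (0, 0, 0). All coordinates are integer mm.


translate([228, 450, 0]) cube([905, 278, 177]);
translate([228, 728, 177]) cube([905, 278, 177]);
translate([228, 1006, 354]) cube([905, 278, 177]);
translate([228, 1284, 531]) cube([905, 278, 177]);
translate([228, 1562, 708]) cube([905, 278, 177]);
translate([228, 1840, 885]) cube([905, 278, 177]);
translate([228, 2118, 1062]) cube([905, 278, 177]);
translate([228, 2396, 1239]) cube([905, 278, 177]);


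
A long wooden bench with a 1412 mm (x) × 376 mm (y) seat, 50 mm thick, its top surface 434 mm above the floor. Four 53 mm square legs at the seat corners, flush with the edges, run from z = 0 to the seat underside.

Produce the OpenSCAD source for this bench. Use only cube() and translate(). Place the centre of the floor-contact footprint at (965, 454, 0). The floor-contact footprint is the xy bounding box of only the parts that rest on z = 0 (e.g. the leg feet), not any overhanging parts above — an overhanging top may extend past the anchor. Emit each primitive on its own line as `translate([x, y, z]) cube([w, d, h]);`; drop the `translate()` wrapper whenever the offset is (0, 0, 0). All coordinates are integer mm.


translate([259, 266, 384]) cube([1412, 376, 50]);
translate([259, 266, 0]) cube([53, 53, 384]);
translate([259, 589, 0]) cube([53, 53, 384]);
translate([1618, 266, 0]) cube([53, 53, 384]);
translate([1618, 589, 0]) cube([53, 53, 384]);


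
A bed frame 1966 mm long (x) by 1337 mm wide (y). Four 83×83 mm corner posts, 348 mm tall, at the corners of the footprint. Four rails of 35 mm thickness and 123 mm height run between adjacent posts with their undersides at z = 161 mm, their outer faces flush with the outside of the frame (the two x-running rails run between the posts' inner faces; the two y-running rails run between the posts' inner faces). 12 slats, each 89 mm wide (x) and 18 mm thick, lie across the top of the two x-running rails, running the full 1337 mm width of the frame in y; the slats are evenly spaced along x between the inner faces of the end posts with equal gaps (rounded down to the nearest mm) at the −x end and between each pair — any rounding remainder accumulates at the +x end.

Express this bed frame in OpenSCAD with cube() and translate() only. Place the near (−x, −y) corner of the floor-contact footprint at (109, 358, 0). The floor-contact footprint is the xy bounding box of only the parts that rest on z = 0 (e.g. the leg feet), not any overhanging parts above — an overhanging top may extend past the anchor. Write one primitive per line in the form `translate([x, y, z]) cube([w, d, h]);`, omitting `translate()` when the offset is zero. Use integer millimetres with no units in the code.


// slat z = rail_z + rail_h = 161 + 123 = 284
// slat gap = ⌊(1800 − 12·89) / 13⌋ = 56
translate([109, 358, 0]) cube([83, 83, 348]);
translate([109, 1612, 0]) cube([83, 83, 348]);
translate([1992, 358, 0]) cube([83, 83, 348]);
translate([1992, 1612, 0]) cube([83, 83, 348]);
translate([192, 358, 161]) cube([1800, 35, 123]);
translate([192, 1660, 161]) cube([1800, 35, 123]);
translate([109, 441, 161]) cube([35, 1171, 123]);
translate([2040, 441, 161]) cube([35, 1171, 123]);
translate([248, 358, 284]) cube([89, 1337, 18]);
translate([393, 358, 284]) cube([89, 1337, 18]);
translate([538, 358, 284]) cube([89, 1337, 18]);
translate([683, 358, 284]) cube([89, 1337, 18]);
translate([828, 358, 284]) cube([89, 1337, 18]);
translate([973, 358, 284]) cube([89, 1337, 18]);
translate([1118, 358, 284]) cube([89, 1337, 18]);
translate([1263, 358, 284]) cube([89, 1337, 18]);
translate([1408, 358, 284]) cube([89, 1337, 18]);
translate([1553, 358, 284]) cube([89, 1337, 18]);
translate([1698, 358, 284]) cube([89, 1337, 18]);
translate([1843, 358, 284]) cube([89, 1337, 18]);


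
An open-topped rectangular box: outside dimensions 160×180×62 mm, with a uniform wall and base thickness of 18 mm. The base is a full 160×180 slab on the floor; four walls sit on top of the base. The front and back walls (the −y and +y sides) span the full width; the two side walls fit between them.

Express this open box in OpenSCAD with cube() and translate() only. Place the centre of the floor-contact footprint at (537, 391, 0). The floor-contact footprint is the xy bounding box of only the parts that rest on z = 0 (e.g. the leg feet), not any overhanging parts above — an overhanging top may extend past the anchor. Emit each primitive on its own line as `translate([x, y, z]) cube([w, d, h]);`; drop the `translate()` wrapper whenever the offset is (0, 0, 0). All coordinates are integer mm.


translate([457, 301, 0]) cube([160, 180, 18]);
translate([457, 301, 18]) cube([160, 18, 44]);
translate([457, 463, 18]) cube([160, 18, 44]);
translate([457, 319, 18]) cube([18, 144, 44]);
translate([599, 319, 18]) cube([18, 144, 44]);


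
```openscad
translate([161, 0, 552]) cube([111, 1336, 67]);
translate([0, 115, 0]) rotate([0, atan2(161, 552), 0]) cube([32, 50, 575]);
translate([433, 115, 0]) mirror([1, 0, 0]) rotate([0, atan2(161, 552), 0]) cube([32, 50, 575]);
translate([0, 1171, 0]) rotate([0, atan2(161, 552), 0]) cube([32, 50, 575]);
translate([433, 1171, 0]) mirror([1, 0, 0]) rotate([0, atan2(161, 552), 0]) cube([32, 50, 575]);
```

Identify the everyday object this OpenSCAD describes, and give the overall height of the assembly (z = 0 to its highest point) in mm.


A sawhorse. The overall height is 619 mm.

A beam across two mirrored pairs of raked legs — a sawhorse. The beam's underside is at z = 552 (matching the legs' vertical rise in atan2(161, 552)) and the beam is 67 mm tall, so its top is at 552 + 67 = 619 mm. The raked legs top out at the beam's underside, so that is the highest point.


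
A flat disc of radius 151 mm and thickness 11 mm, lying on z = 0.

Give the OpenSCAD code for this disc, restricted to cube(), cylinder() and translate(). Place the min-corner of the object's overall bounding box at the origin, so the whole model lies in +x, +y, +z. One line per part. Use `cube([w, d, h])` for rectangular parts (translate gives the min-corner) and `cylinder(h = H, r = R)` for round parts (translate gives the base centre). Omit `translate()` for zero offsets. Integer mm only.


translate([151, 151, 0]) cylinder(h = 11, r = 151);


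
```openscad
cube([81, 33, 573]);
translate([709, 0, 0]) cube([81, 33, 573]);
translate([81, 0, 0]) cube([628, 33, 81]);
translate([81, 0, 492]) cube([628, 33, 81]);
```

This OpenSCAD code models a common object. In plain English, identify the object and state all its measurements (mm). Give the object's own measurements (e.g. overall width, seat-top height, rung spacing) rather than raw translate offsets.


A rectangular picture frame lying in the x–z plane (depth along y). The opening is 628 mm wide (x) by 411 mm tall (z), surrounded by a border 81 mm wide on all four sides. The frame is 33 mm deep and is made of two full-height vertical stiles with two horizontal rails fitted between them.


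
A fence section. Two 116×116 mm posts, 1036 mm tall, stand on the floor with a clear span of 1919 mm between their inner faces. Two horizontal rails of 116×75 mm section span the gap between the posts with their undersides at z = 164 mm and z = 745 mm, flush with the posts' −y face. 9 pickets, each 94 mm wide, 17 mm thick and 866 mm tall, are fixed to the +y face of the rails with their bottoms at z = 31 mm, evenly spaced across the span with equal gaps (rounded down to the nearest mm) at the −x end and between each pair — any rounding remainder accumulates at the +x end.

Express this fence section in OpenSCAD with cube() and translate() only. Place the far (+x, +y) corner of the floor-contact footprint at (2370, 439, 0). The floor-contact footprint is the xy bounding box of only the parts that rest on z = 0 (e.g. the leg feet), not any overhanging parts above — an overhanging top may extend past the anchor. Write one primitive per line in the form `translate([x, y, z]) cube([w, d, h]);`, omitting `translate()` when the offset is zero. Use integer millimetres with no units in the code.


translate([219, 323, 0]) cube([116, 116, 1036]);
translate([2254, 323, 0]) cube([116, 116, 1036]);
translate([335, 323, 164]) cube([1919, 116, 75]);
translate([335, 323, 745]) cube([1919, 116, 75]);
translate([442, 439, 31]) cube([94, 17, 866]);
translate([643, 439, 31]) cube([94, 17, 866]);
translate([844, 439, 31]) cube([94, 17, 866]);
translate([1045, 439, 31]) cube([94, 17, 866]);
translate([1246, 439, 31]) cube([94, 17, 866]);
translate([1447, 439, 31]) cube([94, 17, 866]);
translate([1648, 439, 31]) cube([94, 17, 866]);
translate([1849, 439, 31]) cube([94, 17, 866]);
translate([2050, 439, 31]) cube([94, 17, 866]);


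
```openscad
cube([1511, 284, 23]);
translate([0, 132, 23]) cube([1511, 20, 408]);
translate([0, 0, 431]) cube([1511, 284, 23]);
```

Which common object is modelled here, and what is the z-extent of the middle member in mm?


An I-beam. The web height is 408 mm.

Two wide flanges with a thin centred web — an I-beam. Overall 454 mm minus two 23 mm flanges gives a web of 454 − 2·23 = 408 mm.


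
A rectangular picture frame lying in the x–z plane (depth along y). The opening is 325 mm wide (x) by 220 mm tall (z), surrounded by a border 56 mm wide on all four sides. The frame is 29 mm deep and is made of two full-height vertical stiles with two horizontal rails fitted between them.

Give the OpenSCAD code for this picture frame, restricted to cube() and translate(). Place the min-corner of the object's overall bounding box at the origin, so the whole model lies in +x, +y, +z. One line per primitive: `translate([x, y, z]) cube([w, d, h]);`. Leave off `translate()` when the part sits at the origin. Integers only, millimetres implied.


cube([56, 29, 332]);
translate([381, 0, 0]) cube([56, 29, 332]);
translate([56, 0, 0]) cube([325, 29, 56]);
translate([56, 0, 276]) cube([325, 29, 56]);


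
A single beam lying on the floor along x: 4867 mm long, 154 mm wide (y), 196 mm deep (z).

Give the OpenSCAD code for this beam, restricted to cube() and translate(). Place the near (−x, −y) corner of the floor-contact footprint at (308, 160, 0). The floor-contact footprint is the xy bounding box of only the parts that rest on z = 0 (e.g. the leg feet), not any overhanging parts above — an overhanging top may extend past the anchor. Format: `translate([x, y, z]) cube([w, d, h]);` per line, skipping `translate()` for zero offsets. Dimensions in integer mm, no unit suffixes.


translate([308, 160, 0]) cube([4867, 154, 196]);


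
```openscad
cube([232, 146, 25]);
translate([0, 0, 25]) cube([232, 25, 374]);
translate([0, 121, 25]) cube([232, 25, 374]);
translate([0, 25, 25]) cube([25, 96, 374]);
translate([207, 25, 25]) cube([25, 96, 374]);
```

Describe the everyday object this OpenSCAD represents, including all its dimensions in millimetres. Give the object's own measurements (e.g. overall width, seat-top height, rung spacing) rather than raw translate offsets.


An open-topped rectangular box: outside dimensions 232×146×399 mm, with a uniform wall and base thickness of 25 mm. The base is a full 232×146 slab on the floor; four walls sit on top of the base. The front and back walls (the −y and +y sides) span the full width; the two side walls fit between them.


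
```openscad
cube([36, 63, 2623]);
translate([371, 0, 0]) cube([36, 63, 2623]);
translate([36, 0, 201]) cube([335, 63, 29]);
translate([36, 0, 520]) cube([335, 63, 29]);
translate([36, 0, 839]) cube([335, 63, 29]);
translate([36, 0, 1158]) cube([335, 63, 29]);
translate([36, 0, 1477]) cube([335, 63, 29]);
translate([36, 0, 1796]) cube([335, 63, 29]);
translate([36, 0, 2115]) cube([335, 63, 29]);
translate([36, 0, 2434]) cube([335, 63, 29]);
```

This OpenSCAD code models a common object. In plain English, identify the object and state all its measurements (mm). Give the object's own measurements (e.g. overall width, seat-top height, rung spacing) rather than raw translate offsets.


A straight ladder. Two 36×63 mm vertical rails, 2623 mm tall, stand 407 mm apart (outside-to-outside) with their front faces coplanar on the −y side. 8 rungs, each 63 mm deep and 29 mm tall, span between the inner faces of the rails, front faces flush with the rails. The lowest rung's underside is at z = 201 mm and rungs are spaced 319 mm apart (underside to underside).


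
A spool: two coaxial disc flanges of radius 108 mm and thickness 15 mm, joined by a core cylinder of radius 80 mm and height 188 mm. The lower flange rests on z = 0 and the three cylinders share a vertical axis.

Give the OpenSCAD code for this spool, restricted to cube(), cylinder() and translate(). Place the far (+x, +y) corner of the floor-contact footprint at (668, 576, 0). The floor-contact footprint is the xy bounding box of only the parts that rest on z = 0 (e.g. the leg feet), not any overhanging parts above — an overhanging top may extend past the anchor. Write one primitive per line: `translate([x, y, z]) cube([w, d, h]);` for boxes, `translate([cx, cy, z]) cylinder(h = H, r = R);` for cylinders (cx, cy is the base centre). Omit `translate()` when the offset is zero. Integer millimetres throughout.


translate([560, 468, 0]) cylinder(h = 15, r = 108);
translate([560, 468, 15]) cylinder(h = 188, r = 80);
translate([560, 468, 203]) cylinder(h = 15, r = 108);


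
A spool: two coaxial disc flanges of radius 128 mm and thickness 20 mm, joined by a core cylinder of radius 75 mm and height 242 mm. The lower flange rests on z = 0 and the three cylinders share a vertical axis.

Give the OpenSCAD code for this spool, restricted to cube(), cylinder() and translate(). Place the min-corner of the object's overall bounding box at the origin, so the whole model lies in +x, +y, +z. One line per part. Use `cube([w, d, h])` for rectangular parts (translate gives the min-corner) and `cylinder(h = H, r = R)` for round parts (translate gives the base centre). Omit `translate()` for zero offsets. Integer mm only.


translate([128, 128, 0]) cylinder(h = 20, r = 128);
translate([128, 128, 20]) cylinder(h = 242, r = 75);
translate([128, 128, 262]) cylinder(h = 20, r = 128);


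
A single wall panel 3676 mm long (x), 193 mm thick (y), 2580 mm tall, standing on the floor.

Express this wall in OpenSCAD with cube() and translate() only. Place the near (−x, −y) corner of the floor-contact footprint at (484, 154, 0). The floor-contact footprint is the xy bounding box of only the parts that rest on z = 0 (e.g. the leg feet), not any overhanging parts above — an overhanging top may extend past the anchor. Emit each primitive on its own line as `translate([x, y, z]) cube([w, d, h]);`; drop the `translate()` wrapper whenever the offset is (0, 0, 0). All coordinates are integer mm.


translate([484, 154, 0]) cube([3676, 193, 2580]);


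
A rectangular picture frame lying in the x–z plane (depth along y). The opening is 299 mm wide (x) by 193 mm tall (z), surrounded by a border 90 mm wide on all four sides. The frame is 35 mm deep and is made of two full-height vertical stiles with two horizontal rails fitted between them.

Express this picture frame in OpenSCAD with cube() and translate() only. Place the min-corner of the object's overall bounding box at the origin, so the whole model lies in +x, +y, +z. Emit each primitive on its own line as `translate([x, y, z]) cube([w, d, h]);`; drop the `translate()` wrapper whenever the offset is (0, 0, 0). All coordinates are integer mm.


cube([90, 35, 373]);
translate([389, 0, 0]) cube([90, 35, 373]);
translate([90, 0, 0]) cube([299, 35, 90]);
translate([90, 0, 283]) cube([299, 35, 90]);


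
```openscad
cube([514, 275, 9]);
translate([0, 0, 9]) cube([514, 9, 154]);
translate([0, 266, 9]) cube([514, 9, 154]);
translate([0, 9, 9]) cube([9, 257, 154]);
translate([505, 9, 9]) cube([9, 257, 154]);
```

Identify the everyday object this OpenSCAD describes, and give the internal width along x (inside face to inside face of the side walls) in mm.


An open box. The internal width is 496 mm.

A 514×275 base slab with four walls standing on it — an open box. The base is 514 mm wide and the walls are 9 mm thick, so the internal width is 514 − 2 × 9 = 496 mm.


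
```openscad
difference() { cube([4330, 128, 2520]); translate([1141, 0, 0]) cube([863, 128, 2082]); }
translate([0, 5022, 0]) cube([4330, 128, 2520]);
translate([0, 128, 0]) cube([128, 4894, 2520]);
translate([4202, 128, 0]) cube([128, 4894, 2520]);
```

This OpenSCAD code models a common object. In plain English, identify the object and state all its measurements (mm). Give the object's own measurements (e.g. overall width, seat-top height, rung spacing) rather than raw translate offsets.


A single room: four walls, each 2520 mm tall and 128 mm thick, enclosing an outside footprint 4330×5150 mm (x × y), no floor or roof. The front and back walls (−y and +y sides) run the full x-width; the side walls fit between their inner faces. A door opening 863 mm wide and 2082 mm tall is cut through the front wall from the floor up, its −x edge 1141 mm from the wall's −x end.


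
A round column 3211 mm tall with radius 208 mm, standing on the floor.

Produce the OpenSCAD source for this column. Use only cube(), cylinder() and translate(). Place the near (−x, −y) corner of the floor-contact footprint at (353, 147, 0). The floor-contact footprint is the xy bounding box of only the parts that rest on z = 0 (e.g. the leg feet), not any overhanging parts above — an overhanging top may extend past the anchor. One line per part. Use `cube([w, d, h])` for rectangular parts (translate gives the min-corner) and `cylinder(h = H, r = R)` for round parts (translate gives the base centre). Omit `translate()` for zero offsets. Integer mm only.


translate([561, 355, 0]) cylinder(h = 3211, r = 208);


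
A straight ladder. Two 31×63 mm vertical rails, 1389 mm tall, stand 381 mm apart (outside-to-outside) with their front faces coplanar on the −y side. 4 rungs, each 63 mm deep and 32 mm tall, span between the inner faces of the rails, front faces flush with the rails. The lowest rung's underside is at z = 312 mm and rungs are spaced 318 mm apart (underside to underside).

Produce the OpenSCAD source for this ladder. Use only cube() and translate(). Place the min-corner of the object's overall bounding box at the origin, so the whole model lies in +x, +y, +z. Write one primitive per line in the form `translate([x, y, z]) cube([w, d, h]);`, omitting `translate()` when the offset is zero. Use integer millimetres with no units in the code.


cube([31, 63, 1389]);
translate([350, 0, 0]) cube([31, 63, 1389]);
translate([31, 0, 312]) cube([319, 63, 32]);
translate([31, 0, 630]) cube([319, 63, 32]);
translate([31, 0, 948]) cube([319, 63, 32]);
translate([31, 0, 1266]) cube([319, 63, 32]);


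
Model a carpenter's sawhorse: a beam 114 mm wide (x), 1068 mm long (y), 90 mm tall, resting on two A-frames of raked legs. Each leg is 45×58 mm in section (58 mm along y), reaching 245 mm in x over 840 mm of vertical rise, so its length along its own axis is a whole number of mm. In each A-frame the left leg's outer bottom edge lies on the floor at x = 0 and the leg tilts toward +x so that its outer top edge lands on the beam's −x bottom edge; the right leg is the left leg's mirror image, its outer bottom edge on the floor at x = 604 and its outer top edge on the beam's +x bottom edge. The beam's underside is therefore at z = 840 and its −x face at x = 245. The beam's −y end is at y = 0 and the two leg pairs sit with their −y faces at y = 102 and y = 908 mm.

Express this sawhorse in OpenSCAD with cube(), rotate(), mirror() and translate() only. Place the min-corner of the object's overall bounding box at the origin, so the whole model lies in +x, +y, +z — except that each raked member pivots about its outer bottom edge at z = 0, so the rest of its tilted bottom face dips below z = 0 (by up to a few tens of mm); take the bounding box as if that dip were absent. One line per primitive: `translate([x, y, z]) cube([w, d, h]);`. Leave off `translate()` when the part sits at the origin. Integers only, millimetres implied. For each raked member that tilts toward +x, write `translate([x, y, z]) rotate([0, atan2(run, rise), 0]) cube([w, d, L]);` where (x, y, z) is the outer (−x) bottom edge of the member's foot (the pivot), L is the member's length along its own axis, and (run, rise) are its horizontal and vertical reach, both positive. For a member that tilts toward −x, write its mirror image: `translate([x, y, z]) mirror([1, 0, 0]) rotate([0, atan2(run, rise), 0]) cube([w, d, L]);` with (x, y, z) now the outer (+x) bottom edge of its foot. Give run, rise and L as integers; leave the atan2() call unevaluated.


translate([245, 0, 840]) cube([114, 1068, 90]);
translate([0, 102, 0]) rotate([0, atan2(245, 840), 0]) cube([45, 58, 875]);
translate([604, 102, 0]) mirror([1, 0, 0]) rotate([0, atan2(245, 840), 0]) cube([45, 58, 875]);
translate([0, 908, 0]) rotate([0, atan2(245, 840), 0]) cube([45, 58, 875]);
translate([604, 908, 0]) mirror([1, 0, 0]) rotate([0, atan2(245, 840), 0]) cube([45, 58, 875]);


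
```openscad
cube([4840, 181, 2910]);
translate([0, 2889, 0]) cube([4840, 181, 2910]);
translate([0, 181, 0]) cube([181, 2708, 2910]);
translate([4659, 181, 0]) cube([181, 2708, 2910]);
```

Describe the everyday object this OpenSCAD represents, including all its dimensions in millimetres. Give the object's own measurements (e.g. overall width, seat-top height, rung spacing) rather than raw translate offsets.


The wall frame of a small rectangular building: four walls, each 2910 mm tall and 181 mm thick, enclosing a footprint 4840 mm (x) by 3070 mm (y) outside-to-outside, with no floor or roof. The front and back walls (the −y and +y sides) span the full width; the two side walls fit between them.


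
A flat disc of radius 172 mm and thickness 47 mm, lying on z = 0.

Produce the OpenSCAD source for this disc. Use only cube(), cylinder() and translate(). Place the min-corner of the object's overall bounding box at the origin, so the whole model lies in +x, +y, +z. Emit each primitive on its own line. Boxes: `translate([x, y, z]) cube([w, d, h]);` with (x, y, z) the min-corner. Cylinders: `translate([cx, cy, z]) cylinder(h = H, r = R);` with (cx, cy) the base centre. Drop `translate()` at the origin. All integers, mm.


translate([172, 172, 0]) cylinder(h = 47, r = 172);


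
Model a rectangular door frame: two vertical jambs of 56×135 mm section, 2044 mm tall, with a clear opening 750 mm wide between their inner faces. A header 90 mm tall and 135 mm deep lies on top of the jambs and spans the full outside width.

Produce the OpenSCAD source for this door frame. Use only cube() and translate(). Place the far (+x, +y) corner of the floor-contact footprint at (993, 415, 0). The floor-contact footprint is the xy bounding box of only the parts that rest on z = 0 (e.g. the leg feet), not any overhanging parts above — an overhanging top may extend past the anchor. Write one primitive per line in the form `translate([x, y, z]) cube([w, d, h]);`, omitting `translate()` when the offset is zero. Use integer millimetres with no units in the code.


translate([131, 280, 0]) cube([56, 135, 2044]);
translate([937, 280, 0]) cube([56, 135, 2044]);
translate([131, 280, 2044]) cube([862, 135, 90]);


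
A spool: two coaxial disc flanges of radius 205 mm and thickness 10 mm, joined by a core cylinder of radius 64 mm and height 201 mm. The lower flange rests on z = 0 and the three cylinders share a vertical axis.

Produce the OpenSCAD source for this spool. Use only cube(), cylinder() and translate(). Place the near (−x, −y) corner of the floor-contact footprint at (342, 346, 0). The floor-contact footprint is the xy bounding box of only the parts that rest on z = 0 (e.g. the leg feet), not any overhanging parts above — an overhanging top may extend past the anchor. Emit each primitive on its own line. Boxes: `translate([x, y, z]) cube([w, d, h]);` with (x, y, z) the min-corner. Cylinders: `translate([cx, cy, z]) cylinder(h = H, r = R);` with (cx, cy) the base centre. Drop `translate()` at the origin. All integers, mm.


translate([547, 551, 0]) cylinder(h = 10, r = 205);
translate([547, 551, 10]) cylinder(h = 201, r = 64);
translate([547, 551, 211]) cylinder(h = 10, r = 205);


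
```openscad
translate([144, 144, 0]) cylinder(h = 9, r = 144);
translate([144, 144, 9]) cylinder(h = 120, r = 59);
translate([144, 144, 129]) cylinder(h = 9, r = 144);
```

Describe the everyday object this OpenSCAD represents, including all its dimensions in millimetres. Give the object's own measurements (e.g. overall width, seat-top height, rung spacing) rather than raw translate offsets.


A spool: two coaxial disc flanges of radius 144 mm and thickness 9 mm, joined by a core cylinder of radius 59 mm and height 120 mm. The lower flange rests on z = 0 and the three cylinders share a vertical axis.


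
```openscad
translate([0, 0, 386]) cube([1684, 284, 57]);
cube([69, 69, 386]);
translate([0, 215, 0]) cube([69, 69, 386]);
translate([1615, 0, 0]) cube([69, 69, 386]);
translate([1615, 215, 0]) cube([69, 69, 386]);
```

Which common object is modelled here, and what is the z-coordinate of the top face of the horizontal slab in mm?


A bench. The seat-top height is 443 mm.

A long slab on four corner posts — a bench. The slab sits at z = 386 with thickness 57, so the top is 386 + 57 = 443 mm.


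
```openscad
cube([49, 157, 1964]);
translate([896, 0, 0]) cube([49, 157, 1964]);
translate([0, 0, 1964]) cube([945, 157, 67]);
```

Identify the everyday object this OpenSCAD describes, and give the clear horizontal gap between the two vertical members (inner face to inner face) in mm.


A door frame. The clear opening width is 847 mm.

Two 1964 mm tall posts with a header on top — a door frame. The left jamb is 49 mm wide at x = 0; the right jamb starts at x = 896. The clear opening is 896 − 49 = 847 mm.


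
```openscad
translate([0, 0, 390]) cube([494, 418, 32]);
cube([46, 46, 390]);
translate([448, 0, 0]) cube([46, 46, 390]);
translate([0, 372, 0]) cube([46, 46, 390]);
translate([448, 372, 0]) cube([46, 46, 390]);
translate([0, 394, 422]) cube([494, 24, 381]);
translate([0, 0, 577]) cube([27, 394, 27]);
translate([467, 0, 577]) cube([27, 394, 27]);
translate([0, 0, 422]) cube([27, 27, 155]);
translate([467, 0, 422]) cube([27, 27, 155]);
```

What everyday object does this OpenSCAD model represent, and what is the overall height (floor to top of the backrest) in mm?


A chair. The overall height is 803 mm.

A slab on four corner posts with a tall panel at the back — a chair. The seat slab sits at z = 390 with thickness 32, and the 381 mm backrest starts at the seat top, so the overall height is 390 + 32 + 381 = 803 mm.


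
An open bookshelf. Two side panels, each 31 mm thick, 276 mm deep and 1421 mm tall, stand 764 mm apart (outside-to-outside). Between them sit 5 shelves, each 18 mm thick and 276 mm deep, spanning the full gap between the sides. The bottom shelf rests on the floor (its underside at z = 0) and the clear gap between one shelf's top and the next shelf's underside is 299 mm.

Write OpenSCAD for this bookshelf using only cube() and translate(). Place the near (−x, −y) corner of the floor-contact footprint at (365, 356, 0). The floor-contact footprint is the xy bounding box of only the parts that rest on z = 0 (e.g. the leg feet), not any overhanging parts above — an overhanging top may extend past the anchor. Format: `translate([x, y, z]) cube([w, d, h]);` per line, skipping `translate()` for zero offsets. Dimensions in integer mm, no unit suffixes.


translate([365, 356, 0]) cube([31, 276, 1421]);
translate([1098, 356, 0]) cube([31, 276, 1421]);
translate([396, 356, 0]) cube([702, 276, 18]);
translate([396, 356, 317]) cube([702, 276, 18]);
translate([396, 356, 634]) cube([702, 276, 18]);
translate([396, 356, 951]) cube([702, 276, 18]);
translate([396, 356, 1268]) cube([702, 276, 18]);


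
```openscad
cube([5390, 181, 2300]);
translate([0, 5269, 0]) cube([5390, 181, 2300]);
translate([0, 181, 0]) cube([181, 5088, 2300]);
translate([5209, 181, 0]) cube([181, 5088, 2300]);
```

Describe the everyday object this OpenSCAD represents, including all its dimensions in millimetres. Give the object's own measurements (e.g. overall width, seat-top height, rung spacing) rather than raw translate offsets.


The wall frame of a small rectangular building: four walls, each 2300 mm tall and 181 mm thick, enclosing a footprint 5390 mm (x) by 5450 mm (y) outside-to-outside, with no floor or roof. The front and back walls (the −y and +y sides) span the full width; the two side walls fit between them.


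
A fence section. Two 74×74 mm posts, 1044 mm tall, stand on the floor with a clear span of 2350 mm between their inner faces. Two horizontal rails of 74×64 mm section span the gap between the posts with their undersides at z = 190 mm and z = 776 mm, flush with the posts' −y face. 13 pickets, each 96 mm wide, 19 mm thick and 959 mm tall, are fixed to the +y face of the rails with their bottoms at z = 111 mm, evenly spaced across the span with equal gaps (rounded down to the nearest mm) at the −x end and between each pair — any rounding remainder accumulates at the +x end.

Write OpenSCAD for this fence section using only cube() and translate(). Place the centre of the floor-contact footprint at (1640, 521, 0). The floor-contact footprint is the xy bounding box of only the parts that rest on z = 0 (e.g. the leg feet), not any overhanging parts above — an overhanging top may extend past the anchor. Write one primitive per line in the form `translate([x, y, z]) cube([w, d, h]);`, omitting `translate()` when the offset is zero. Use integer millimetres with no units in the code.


translate([391, 484, 0]) cube([74, 74, 1044]);
translate([2815, 484, 0]) cube([74, 74, 1044]);
translate([465, 484, 190]) cube([2350, 74, 64]);
translate([465, 484, 776]) cube([2350, 74, 64]);
translate([543, 558, 111]) cube([96, 19, 959]);
translate([717, 558, 111]) cube([96, 19, 959]);
translate([891, 558, 111]) cube([96, 19, 959]);
translate([1065, 558, 111]) cube([96, 19, 959]);
translate([1239, 558, 111]) cube([96, 19, 959]);
translate([1413, 558, 111]) cube([96, 19, 959]);
translate([1587, 558, 111]) cube([96, 19, 959]);
translate([1761, 558, 111]) cube([96, 19, 959]);
translate([1935, 558, 111]) cube([96, 19, 959]);
translate([2109, 558, 111]) cube([96, 19, 959]);
translate([2283, 558, 111]) cube([96, 19, 959]);
translate([2457, 558, 111]) cube([96, 19, 959]);
translate([2631, 558, 111]) cube([96, 19, 959]);


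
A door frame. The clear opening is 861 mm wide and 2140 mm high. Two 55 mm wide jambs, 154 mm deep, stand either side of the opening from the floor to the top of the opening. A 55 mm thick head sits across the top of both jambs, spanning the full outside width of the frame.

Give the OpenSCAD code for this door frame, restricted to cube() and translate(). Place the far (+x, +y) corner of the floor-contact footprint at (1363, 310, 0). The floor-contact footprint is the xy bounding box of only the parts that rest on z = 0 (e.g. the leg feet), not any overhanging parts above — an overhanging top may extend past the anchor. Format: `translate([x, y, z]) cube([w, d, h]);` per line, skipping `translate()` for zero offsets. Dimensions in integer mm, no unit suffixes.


translate([392, 156, 0]) cube([55, 154, 2140]);
translate([1308, 156, 0]) cube([55, 154, 2140]);
translate([392, 156, 2140]) cube([971, 154, 55]);


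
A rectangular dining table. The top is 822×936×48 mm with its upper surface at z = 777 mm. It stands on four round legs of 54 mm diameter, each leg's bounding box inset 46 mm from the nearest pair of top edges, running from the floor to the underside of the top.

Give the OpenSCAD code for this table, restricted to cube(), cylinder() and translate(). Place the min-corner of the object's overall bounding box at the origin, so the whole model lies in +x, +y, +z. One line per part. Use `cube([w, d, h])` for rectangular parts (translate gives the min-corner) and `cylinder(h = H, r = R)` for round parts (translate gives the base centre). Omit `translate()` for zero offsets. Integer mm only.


translate([0, 0, 729]) cube([822, 936, 48]);
translate([73, 73, 0]) cylinder(h = 729, r = 27);
translate([749, 73, 0]) cylinder(h = 729, r = 27);
translate([73, 863, 0]) cylinder(h = 729, r = 27);
translate([749, 863, 0]) cylinder(h = 729, r = 27);


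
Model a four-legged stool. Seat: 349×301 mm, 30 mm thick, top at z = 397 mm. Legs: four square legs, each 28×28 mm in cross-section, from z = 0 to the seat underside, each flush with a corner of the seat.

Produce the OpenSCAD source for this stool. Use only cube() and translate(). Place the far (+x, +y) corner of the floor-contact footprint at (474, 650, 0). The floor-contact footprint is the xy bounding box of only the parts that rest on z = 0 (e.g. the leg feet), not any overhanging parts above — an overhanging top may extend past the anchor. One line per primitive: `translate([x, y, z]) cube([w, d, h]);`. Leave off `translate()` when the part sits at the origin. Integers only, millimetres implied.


translate([125, 349, 367]) cube([349, 301, 30]);
translate([125, 349, 0]) cube([28, 28, 367]);
translate([446, 349, 0]) cube([28, 28, 367]);
translate([125, 622, 0]) cube([28, 28, 367]);
translate([446, 622, 0]) cube([28, 28, 367]);


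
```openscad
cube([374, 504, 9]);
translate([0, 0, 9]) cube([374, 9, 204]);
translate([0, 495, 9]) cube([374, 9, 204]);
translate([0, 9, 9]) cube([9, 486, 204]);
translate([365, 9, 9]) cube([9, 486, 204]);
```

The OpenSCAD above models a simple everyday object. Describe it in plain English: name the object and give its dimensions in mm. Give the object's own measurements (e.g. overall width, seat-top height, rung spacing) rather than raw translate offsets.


An open-topped rectangular box: outside dimensions 374×504×213 mm, with a uniform wall and base thickness of 9 mm. The base is a full 374×504 slab on the floor; four walls sit on top of the base. The front and back walls (the −y and +y sides) span the full width; the two side walls fit between them.


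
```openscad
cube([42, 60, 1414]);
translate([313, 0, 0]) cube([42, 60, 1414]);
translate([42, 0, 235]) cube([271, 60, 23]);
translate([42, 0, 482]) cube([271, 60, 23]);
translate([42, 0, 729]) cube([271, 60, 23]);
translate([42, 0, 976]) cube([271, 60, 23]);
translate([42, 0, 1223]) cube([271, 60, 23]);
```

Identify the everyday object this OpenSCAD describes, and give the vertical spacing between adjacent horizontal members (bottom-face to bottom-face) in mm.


A ladder. The rung spacing is 247 mm.

Two tall 42×60 posts with 5 short bars between them — a ladder. Adjacent rungs sit at z = 235 and z = 482, so the spacing is 482 − 235 = 247 mm.


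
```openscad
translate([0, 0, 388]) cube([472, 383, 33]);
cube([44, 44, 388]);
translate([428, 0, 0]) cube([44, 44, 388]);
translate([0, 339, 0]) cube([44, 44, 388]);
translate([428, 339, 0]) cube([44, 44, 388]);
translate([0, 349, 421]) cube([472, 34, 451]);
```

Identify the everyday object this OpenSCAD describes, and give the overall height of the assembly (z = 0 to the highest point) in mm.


A chair. The overall height is 872 mm.

A slab on four corner posts with a tall panel at the back — a chair. The seat slab sits at z = 388 with thickness 33, and the 451 mm backrest starts at the seat top, so the overall height is 388 + 33 + 451 = 872 mm.


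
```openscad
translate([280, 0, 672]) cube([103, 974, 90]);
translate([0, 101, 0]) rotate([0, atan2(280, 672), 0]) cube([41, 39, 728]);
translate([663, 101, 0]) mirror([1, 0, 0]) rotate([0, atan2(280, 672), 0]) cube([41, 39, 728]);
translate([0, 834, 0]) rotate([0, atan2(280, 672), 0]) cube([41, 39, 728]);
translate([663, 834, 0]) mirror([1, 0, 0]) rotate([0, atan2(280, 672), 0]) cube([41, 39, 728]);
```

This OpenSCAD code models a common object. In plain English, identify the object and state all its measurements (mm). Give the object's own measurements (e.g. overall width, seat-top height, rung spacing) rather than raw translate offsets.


A sawhorse. A 103×974×90 mm beam (x, y, z) sits on two A-frame leg pairs. Each pair is two raked legs of 41×39 mm section (39 mm along y) splaying symmetrically in x. Each leg rises 672 mm vertically over 280 mm of horizontal reach and is 728 mm long along its own axis. Every leg's outer bottom edge rests on the floor and its outer top edge meets a bottom edge of the beam — the left legs (tilting toward +x) meet the beam's −x bottom edge, the right legs (their mirror images, tilting toward −x) meet its +x bottom edge — so the leg tops tuck under the beam, the beam's underside is 672 mm above the floor, and the feet are 663 mm apart outside-to-outside with the beam centred between them. The two leg pairs are set in 101 mm from either end of the beam.


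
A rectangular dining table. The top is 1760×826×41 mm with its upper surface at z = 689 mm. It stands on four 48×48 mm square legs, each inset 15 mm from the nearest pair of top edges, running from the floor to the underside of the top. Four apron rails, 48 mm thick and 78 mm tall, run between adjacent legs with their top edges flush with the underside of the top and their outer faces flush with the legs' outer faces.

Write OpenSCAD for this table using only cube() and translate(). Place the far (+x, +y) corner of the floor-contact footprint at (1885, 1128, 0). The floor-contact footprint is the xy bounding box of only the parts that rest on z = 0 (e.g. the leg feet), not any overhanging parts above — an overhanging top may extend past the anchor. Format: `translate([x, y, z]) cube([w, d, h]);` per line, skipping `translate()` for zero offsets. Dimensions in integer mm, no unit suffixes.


translate([140, 317, 648]) cube([1760, 826, 41]);
translate([155, 332, 0]) cube([48, 48, 648]);
translate([1837, 332, 0]) cube([48, 48, 648]);
translate([155, 1080, 0]) cube([48, 48, 648]);
translate([1837, 1080, 0]) cube([48, 48, 648]);
translate([203, 332, 570]) cube([1634, 48, 78]);
translate([203, 1080, 570]) cube([1634, 48, 78]);
translate([155, 380, 570]) cube([48, 700, 78]);
translate([1837, 380, 570]) cube([48, 700, 78]);


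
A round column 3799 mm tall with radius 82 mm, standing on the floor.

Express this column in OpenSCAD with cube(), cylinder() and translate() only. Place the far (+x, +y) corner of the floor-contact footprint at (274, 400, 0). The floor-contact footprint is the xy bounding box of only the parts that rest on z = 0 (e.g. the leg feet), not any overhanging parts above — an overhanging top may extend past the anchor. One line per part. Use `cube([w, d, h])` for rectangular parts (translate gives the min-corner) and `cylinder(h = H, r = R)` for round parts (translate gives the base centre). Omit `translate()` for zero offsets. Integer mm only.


translate([192, 318, 0]) cylinder(h = 3799, r = 82);


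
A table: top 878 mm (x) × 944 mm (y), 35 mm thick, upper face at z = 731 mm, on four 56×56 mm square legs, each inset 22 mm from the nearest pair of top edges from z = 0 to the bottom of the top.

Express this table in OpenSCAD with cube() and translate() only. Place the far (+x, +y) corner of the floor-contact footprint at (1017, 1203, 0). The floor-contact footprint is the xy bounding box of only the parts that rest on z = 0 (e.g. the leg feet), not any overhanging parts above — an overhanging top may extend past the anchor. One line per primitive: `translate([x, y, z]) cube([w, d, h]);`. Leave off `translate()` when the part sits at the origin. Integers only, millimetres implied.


// leg_h = 731 - 35 = 696
translate([161, 281, 696]) cube([878, 944, 35]);
translate([183, 303, 0]) cube([56, 56, 696]);
translate([961, 303, 0]) cube([56, 56, 696]);
translate([183, 1147, 0]) cube([56, 56, 696]);
translate([961, 1147, 0]) cube([56, 56, 696]);
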